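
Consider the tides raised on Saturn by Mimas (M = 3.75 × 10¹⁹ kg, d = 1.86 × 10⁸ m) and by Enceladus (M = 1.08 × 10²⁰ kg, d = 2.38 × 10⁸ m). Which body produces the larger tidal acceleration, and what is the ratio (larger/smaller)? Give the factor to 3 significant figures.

Enceladus, by a factor of ≈ 1.37

Compare M/d³ for the two perturbers:
Mimas: (3.75 × 10¹⁹) / (1.86 × 10⁸)³ = 5.828 × 10⁻⁶
Enceladus: (1.08 × 10²⁰) / (2.38 × 10⁸)³ = 8.011 × 10⁻⁶
Ratio (larger/smaller) = 1.37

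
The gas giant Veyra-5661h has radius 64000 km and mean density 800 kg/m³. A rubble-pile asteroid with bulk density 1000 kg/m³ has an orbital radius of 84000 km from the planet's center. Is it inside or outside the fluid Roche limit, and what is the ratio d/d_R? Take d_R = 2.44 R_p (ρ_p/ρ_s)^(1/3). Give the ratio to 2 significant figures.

d_R = 2.44 × (64000 km) × (800/1000)^(1/3) = 1.450 × 10⁵ km
d/d_R = (84000) / (1.450 × 10⁵) = 0.58
Since d/d_R < 1, the body is inside the Roche limit.

inside; d/d_R ≈ 0.58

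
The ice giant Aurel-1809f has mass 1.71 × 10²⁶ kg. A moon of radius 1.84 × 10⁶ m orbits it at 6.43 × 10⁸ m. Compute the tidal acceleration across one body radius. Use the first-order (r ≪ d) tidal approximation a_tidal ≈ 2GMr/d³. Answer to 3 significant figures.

1.58 × 10⁻⁴ m/s²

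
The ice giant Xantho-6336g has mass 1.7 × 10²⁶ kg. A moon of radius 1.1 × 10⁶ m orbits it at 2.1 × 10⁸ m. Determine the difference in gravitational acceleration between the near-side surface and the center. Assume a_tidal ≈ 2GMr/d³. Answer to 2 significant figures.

a_tidal = 2GMr/d³
        = 2 × (6.674 × 10⁻¹¹) × (1.7 × 10²⁶) × (1.1 × 10⁶) / (2.1 × 10⁸)³
        = 2.7 × 10⁻³ m/s²

2.7 × 10⁻³ m/s²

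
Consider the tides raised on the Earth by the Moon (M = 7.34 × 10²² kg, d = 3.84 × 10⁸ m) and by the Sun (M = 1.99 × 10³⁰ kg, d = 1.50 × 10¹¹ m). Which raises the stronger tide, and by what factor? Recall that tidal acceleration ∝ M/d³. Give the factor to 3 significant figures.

The Moon, by a factor of ≈ 2.20

The tide-raising term goes as M/d³ (the gradient of a 1/d² field).
The Moon: (7.34 × 10²²) / (3.84 × 10⁸)³ = 1.296 × 10⁻³
The Sun: (1.99 × 10³⁰) / (1.50 × 10¹¹)³ = 5.896 × 10⁻⁴
Ratio (larger/smaller) = 2.20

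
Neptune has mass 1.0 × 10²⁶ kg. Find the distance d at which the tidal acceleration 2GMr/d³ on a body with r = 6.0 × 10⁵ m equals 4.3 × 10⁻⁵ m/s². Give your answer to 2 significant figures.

2GMr/d³ = a_tidal  ⇒  d = (2GMr / a_tidal)^(1/3)
d = (2 × 6.674×10⁻¹¹ × (1.0 × 10²⁶) × (6.0 × 10⁵) / (4.3 × 10⁻⁵))^(1/3)
  = 5.7 × 10⁸ m

5.7 × 10⁸ m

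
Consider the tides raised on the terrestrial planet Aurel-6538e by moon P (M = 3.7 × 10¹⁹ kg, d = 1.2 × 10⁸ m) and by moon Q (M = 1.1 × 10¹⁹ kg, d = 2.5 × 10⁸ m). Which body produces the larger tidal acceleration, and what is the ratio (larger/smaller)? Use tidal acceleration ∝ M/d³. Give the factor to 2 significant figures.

Moon P, by a factor of ≈ 30

The tide-raising term goes as M/d³ (the gradient of a 1/d² field).
Moon P: (3.7 × 10¹⁹) / (1.2 × 10⁸)³ = 2.141 × 10⁻⁵
Moon Q: (1.1 × 10¹⁹) / (2.5 × 10⁸)³ = 7.040 × 10⁻⁷
Ratio (larger/smaller) = 30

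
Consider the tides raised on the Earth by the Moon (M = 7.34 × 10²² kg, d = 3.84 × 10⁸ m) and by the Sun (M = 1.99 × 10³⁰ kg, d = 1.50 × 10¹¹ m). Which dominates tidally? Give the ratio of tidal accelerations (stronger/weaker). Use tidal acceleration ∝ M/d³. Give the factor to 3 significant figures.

The Moon, by a factor of ≈ 2.20

The tide-raising term goes as M/d³ (the gradient of a 1/d² field).
The Moon: (7.34 × 10²²) / (3.84 × 10⁸)³ = 1.296 × 10⁻³
The Sun: (1.99 × 10³⁰) / (1.50 × 10¹¹)³ = 5.896 × 10⁻⁴
Ratio (larger/smaller) = 2.20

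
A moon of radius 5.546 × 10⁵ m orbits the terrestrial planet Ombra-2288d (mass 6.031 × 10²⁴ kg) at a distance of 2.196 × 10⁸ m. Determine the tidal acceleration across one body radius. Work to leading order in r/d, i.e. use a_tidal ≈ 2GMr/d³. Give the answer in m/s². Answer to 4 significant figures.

a_tidal = 2GMr/d³
        = 2 × (6.674 × 10⁻¹¹) × (6.031 × 10²⁴) × (5.546 × 10⁵) / (2.196 × 10⁸)³
        = 4.216 × 10⁻⁵ m/s²

4.216 × 10⁻⁵ m/s²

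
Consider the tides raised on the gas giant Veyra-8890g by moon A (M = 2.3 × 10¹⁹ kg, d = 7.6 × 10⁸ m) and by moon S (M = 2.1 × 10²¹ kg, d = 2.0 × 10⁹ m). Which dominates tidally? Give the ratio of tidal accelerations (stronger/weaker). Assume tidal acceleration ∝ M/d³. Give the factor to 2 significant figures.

The tide-raising term goes as M/d³ (the gradient of a 1/d² field).
Moon A: (2.3 × 10¹⁹) / (7.6 × 10⁸)³ = 5.239 × 10⁻⁸
Moon S: (2.1 × 10²¹) / (2.0 × 10⁹)³ = 2.625 × 10⁻⁷
Ratio (larger/smaller) = 5.0

Moon S, by a factor of ≈ 5.0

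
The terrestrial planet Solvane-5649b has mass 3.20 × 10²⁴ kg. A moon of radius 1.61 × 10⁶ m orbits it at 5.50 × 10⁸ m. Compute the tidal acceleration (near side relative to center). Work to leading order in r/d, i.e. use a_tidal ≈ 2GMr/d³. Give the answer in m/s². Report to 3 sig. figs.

4.13 × 10⁻⁶ m/s²

Differencing GM/(d−r)² and GM/d² to first order in r/d gives 2GMr/d³.
a_tidal = 2GMr/d³
        = 2 × (6.674 × 10⁻¹¹) × (3.20 × 10²⁴) × (1.61 × 10⁶) / (5.50 × 10⁸)³
        = 4.13 × 10⁻⁶ m/s²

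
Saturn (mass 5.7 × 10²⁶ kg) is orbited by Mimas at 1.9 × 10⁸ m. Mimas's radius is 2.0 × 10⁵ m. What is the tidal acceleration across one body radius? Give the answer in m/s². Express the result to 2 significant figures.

The tidal stretch is the gradient of GM/d² times the body's extent r, hence the 1/d³ dependence.
a_tidal = 2GMr/d³
        = 2 × (6.674 × 10⁻¹¹) × (5.7 × 10²⁶) × (2.0 × 10⁵) / (1.9 × 10⁸)³
        = 2.2 × 10⁻³ m/s²

2.2 × 10⁻³ m/s²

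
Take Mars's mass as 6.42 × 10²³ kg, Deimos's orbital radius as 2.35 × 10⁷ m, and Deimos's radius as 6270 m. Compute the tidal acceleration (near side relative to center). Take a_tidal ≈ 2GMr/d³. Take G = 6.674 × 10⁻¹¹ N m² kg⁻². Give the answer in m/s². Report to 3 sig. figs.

4.14 × 10⁻⁵ m/s²

Differencing GM/(d−r)² and GM/d² to first order in r/d gives 2GMr/d³.
a_tidal = 2GMr/d³
        = 2 × (6.674 × 10⁻¹¹) × (6.42 × 10²³) × (6270) / (2.35 × 10⁷)³
        = 4.14 × 10⁻⁵ m/s²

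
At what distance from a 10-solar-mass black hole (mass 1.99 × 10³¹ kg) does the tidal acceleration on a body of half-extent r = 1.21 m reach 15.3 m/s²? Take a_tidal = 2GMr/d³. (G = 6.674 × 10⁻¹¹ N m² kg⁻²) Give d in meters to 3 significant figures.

5.94 × 10⁶ m

2GMr/d³ = a_tidal  ⇒  d = (2GMr / a_tidal)^(1/3)
d = (2 × 6.674×10⁻¹¹ × (1.99 × 10³¹) × (1.21) / (15.3))^(1/3)
  = 5.94 × 10⁶ m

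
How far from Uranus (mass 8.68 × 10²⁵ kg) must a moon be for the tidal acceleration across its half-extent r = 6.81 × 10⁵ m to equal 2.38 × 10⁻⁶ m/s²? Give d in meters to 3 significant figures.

2GMr/d³ = a_tidal  ⇒  d = (2GMr / a_tidal)^(1/3)
d = (2 × 6.674×10⁻¹¹ × (8.68 × 10²⁵) × (6.81 × 10⁵) / (2.38 × 10⁻⁶))^(1/3)
  = 1.49 × 10⁹ m

1.49 × 10⁹ m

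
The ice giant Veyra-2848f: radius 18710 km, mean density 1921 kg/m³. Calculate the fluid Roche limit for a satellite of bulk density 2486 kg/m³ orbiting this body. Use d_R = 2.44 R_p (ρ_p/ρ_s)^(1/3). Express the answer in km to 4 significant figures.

d_R = 2.44 × 18710 km × (1921/2486)^(1/3)
    = 41890 km

41890 km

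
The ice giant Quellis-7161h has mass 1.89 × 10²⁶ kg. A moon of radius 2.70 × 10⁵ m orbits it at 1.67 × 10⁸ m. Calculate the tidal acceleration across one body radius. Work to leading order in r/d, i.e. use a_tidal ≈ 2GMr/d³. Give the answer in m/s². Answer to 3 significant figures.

1.46 × 10⁻³ m/s²

a_tidal = 2GMr/d³
        = 2 × (6.674 × 10⁻¹¹) × (1.89 × 10²⁶) × (2.70 × 10⁵) / (1.67 × 10⁸)³
        = 1.46 × 10⁻³ m/s²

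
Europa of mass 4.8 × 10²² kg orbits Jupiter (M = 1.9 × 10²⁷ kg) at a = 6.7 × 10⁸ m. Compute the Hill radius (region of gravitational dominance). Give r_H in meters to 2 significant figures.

1.4 × 10⁷ m

r_H ≈ a (m/3M)^(1/3)
    = (6.7 × 10⁸) × (4.8 × 10²² / (3 × 1.9 × 10²⁷))^(1/3)
    = 1.4 × 10⁷ m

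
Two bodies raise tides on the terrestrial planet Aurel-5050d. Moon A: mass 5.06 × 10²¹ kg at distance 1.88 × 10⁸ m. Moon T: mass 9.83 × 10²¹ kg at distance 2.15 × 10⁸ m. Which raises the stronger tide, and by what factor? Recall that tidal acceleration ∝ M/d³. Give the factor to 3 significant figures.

Tidal stretch scales as M/d³; compute that for each body.
Moon A: (5.06 × 10²¹) / (1.88 × 10⁸)³ = 7.615 × 10⁻⁴
Moon T: (9.83 × 10²¹) / (2.15 × 10⁸)³ = 9.891 × 10⁻⁴
Ratio (larger/smaller) = 1.30

Moon T, by a factor of ≈ 1.30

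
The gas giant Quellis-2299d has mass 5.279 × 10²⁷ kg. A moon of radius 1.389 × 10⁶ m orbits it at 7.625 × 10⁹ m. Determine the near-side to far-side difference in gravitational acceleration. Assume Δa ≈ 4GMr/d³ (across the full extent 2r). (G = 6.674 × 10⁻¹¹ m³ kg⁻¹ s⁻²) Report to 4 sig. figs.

Δg = 4GMr/d³
   = 4 × (6.674 × 10⁻¹¹) × (5.279 × 10²⁷) × (1.389 × 10⁶) / (7.625 × 10⁹)³
   = 4.416 × 10⁻⁶ m/s²

4.416 × 10⁻⁶ m/s²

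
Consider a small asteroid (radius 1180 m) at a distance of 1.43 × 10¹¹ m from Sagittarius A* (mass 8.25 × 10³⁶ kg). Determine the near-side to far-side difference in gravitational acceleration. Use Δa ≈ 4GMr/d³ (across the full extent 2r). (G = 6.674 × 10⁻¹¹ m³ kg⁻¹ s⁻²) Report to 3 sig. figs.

8.89 × 10⁻⁴ m/s²

Differencing GM/(d−r)² and GM/(d+r)² to first order in r/d gives 4GMr/d³.
Δg = 4GMr/d³
   = 4 × (6.674 × 10⁻¹¹) × (8.25 × 10³⁶) × (1180) / (1.43 × 10¹¹)³
   = 8.89 × 10⁻⁴ m/s²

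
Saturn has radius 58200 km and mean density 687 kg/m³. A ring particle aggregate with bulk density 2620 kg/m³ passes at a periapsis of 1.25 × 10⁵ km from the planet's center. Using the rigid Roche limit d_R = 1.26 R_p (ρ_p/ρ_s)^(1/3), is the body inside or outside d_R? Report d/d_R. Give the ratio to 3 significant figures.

outside; d/d_R ≈ 2.66

d_R = 1.26 × (58200 km) × (687/2620)^(1/3) = 46940 km
d/d_R = (1.25 × 10⁵) / (46940) = 2.66
Since d/d_R > 1, the body is outside the Roche limit.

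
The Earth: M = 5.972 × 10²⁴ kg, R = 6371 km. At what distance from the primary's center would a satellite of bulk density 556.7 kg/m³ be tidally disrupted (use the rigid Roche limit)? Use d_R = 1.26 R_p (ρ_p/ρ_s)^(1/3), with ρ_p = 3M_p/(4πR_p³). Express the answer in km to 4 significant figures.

ρ_p = 3M_p/(4πR_p³) = 3 × (5.972 × 10²⁴) / (4π × (6.371 × 10⁶ m)³) = 5513 kg/m³
d_R = 1.26 × 6371 km × (5513/556.7)^(1/3)
    = 17240 km

17240 km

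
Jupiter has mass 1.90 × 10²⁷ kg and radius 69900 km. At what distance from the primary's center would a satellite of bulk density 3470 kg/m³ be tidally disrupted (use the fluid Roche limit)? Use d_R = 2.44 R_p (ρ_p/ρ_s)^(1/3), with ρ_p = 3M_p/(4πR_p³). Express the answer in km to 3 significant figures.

ρ_p = 3M_p/(4πR_p³) = 3 × (1.90 × 10²⁷) / (4π × (6.99 × 10⁷ m)³) = 1330 kg/m³
d_R = 2.44 × 69900 km × (1330/3470)^(1/3)
    = 1.24 × 10⁵ km

1.24 × 10⁵ km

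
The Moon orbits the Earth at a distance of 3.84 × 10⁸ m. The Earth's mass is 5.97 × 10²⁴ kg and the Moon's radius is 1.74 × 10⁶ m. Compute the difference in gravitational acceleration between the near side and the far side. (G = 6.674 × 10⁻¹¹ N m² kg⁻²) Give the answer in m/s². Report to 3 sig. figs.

Δg = 4GMr/d³
   = 4 × (6.674 × 10⁻¹¹) × (5.97 × 10²⁴) × (1.74 × 10⁶) / (3.84 × 10⁸)³
   = 4.90 × 10⁻⁵ m/s²

4.90 × 10⁻⁵ m/s²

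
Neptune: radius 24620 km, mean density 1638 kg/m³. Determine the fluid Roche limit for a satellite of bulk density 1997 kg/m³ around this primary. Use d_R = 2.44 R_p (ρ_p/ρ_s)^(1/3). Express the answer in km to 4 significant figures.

d_R = 2.44 × 24620 km × (1638/1997)^(1/3)
    = 56230 km

56230 km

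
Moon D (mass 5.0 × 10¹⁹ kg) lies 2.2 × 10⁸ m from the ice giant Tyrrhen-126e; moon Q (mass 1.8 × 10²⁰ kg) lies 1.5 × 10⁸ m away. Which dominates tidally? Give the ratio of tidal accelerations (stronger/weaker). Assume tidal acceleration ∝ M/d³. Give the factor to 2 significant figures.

Moon Q, by a factor of ≈ 11

The tide-raising term goes as M/d³ (the gradient of a 1/d² field).
Moon D: (5.0 × 10¹⁹) / (2.2 × 10⁸)³ = 4.696 × 10⁻⁶
Moon Q: (1.8 × 10²⁰) / (1.5 × 10⁸)³ = 5.333 × 10⁻⁵
Ratio (larger/smaller) = 11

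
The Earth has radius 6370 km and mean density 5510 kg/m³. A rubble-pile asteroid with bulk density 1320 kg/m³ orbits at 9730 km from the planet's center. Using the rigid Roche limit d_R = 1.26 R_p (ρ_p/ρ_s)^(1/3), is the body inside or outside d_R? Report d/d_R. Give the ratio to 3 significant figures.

inside; d/d_R ≈ 0.753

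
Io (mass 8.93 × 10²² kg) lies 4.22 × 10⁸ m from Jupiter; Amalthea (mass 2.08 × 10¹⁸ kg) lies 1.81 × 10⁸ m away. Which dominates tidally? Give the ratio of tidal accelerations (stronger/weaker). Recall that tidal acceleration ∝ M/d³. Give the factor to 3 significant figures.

Tidal acceleration ∝ M/d³, so compare M/d³ for each.
Io: (8.93 × 10²²) / (4.22 × 10⁸)³ = 1.188 × 10⁻³
Amalthea: (2.08 × 10¹⁸) / (1.81 × 10⁸)³ = 3.508 × 10⁻⁷
Ratio (larger/smaller) = 3390

Io, by a factor of ≈ 3390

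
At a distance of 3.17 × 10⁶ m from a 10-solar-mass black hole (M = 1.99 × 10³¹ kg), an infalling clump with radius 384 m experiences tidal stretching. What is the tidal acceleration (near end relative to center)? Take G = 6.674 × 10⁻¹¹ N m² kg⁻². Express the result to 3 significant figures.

3.20 × 10⁴ m/s²

Δg = 2GMr/d³
   = 2 × (6.674 × 10⁻¹¹) × (1.99 × 10³¹) × (384) / (3.17 × 10⁶)³
   = 3.20 × 10⁴ m/s²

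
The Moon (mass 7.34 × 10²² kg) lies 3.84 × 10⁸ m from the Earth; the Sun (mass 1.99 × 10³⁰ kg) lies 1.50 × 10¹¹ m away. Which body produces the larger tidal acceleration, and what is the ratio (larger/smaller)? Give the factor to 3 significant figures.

The Moon, by a factor of ≈ 2.20

Compare M/d³ for the two perturbers:
The Moon: (7.34 × 10²²) / (3.84 × 10⁸)³ = 1.296 × 10⁻³
The Sun: (1.99 × 10³⁰) / (1.50 × 10¹¹)³ = 5.896 × 10⁻⁴
Ratio (larger/smaller) = 2.20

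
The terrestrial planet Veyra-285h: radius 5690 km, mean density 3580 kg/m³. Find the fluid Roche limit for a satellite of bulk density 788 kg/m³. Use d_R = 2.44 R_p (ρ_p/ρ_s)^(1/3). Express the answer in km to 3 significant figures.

23000 km

d_R = 2.44 × 5690 km × (3580/788)^(1/3)
    = 23000 km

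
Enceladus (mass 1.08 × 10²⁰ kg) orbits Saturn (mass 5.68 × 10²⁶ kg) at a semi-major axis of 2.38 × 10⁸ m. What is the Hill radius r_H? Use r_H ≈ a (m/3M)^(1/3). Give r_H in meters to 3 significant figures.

9.49 × 10⁵ m

r_H ≈ a (m/3M)^(1/3)
    = (2.38 × 10⁸) × (1.08 × 10²⁰ / (3 × 5.68 × 10²⁶))^(1/3)
    = 9.49 × 10⁵ m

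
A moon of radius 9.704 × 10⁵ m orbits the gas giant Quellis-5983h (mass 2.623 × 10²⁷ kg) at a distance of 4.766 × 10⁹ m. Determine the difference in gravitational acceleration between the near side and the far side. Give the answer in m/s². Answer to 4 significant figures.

6.277 × 10⁻⁶ m/s²

Δg = 4GMr/d³
   = 4 × (6.674 × 10⁻¹¹) × (2.623 × 10²⁷) × (9.704 × 10⁵) / (4.766 × 10⁹)³
   = 6.277 × 10⁻⁶ m/s²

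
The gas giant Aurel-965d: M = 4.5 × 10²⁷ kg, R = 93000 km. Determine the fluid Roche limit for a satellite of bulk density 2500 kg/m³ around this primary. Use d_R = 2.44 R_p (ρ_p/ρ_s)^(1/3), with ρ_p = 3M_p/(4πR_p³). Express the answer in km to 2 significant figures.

1.8 × 10⁵ km

ρ_p = 3M_p/(4πR_p³) = 3 × (4.5 × 10²⁷) / (4π × (9.3 × 10⁷ m)³) = 1300 kg/m³
d_R = 2.44 × 93000 km × (1300/2500)^(1/3)
    = 1.8 × 10⁵ km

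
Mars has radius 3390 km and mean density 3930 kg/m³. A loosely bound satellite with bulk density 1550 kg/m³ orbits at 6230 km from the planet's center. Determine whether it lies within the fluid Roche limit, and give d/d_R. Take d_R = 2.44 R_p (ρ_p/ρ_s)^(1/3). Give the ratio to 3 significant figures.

inside; d/d_R ≈ 0.552

d_R = 2.44 × (3390 km) × (3930/1550)^(1/3) = 11280 km
d/d_R = (6230) / (11280) = 0.552
Since d/d_R < 1, the body is inside the Roche limit.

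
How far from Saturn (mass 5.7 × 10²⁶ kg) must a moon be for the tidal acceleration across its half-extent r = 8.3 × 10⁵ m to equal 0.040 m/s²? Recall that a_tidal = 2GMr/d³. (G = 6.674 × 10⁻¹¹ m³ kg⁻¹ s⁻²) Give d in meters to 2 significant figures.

2GMr/d³ = a_tidal  ⇒  d = (2GMr / a_tidal)^(1/3)
d = (2 × 6.674×10⁻¹¹ × (5.7 × 10²⁶) × (8.3 × 10⁵) / (0.040))^(1/3)
  = 1.2 × 10⁸ m

1.2 × 10⁸ m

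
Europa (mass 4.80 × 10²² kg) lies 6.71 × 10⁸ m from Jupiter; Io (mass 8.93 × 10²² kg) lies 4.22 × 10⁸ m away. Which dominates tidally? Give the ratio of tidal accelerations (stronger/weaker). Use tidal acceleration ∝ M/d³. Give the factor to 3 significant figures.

Io, by a factor of ≈ 7.48

The tide-raising term goes as M/d³ (the gradient of a 1/d² field).
Europa: (4.80 × 10²²) / (6.71 × 10⁸)³ = 1.589 × 10⁻⁴
Io: (8.93 × 10²²) / (4.22 × 10⁸)³ = 1.188 × 10⁻³
Ratio (larger/smaller) = 7.48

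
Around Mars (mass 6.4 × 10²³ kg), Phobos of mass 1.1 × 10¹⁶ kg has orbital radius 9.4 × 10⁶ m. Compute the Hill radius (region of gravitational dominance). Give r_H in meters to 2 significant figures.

1.7 × 10⁴ m

r_H ≈ a (m/3M)^(1/3)
    = (9.4 × 10⁶) × (1.1 × 10¹⁶ / (3 × 6.4 × 10²³))^(1/3)
    = 1.7 × 10⁴ m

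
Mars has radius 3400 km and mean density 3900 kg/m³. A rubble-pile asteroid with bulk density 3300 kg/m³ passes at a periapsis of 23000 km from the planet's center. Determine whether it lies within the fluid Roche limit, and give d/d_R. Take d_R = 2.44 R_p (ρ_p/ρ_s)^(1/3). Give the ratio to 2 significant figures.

d_R = 2.44 × (3400 km) × (3900/3300)^(1/3) = 8771 km
d/d_R = (23000) / (8771) = 2.6
Since d/d_R > 1, the body is outside the Roche limit.

outside; d/d_R ≈ 2.6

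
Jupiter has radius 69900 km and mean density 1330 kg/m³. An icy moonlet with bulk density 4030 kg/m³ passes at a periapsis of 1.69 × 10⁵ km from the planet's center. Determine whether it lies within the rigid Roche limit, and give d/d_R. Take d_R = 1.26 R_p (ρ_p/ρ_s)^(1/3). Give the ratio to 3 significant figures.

d_R = 1.26 × (69900 km) × (1330/4030)^(1/3) = 60860 km
d/d_R = (1.69 × 10⁵) / (60860) = 2.78
Since d/d_R > 1, the body is outside the Roche limit.

outside; d/d_R ≈ 2.78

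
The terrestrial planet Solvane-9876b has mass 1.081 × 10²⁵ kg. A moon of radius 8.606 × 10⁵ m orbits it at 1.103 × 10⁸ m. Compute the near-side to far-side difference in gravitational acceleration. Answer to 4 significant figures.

1.851 × 10⁻³ m/s²

Δg = 4GMr/d³
   = 4 × (6.674 × 10⁻¹¹) × (1.081 × 10²⁵) × (8.606 × 10⁵) / (1.103 × 10⁸)³
   = 1.851 × 10⁻³ m/s²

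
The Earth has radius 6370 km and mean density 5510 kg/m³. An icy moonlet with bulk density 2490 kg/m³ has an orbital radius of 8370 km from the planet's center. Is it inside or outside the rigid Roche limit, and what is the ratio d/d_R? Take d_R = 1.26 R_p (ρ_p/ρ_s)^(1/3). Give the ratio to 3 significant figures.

d_R = 1.26 × (6370 km) × (5510/2490)^(1/3) = 10460 km
d/d_R = (8370) / (10460) = 0.800
Since d/d_R < 1, the body is inside the Roche limit.

inside; d/d_R ≈ 0.800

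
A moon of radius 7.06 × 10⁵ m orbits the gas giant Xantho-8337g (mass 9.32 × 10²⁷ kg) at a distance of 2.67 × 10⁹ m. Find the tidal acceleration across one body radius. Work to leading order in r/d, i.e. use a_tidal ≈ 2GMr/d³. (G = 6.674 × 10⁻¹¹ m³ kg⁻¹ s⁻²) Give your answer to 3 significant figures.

4.61 × 10⁻⁵ m/s²

Δg = 2GMr/d³
   = 2 × (6.674 × 10⁻¹¹) × (9.32 × 10²⁷) × (7.06 × 10⁵) / (2.67 × 10⁹)³
   = 4.61 × 10⁻⁵ m/s²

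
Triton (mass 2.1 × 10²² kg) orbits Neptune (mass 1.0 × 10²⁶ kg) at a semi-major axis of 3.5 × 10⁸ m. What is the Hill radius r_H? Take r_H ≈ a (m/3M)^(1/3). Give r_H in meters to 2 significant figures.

1.4 × 10⁷ m

r_H ≈ a (m/3M)^(1/3)
    = (3.5 × 10⁸) × (2.1 × 10²² / (3 × 1.0 × 10²⁶))^(1/3)
    = 1.4 × 10⁷ m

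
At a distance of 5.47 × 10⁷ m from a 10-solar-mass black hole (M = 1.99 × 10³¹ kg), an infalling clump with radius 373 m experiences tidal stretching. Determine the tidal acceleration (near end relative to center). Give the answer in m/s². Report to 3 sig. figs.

Δa = 2GMr/d³
   = 2 × (6.674 × 10⁻¹¹) × (1.99 × 10³¹) × (373) / (5.47 × 10⁷)³
   = 6.05 m/s²

6.05 m/s²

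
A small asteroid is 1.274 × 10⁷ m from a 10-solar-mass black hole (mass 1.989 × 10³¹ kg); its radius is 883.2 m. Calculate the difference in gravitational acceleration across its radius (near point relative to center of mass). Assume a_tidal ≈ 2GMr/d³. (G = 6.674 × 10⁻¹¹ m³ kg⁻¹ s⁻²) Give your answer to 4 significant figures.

Differencing GM/(d−r)² and GM/d² to first order in r/d gives 2GMr/d³.
Δg = 2GMr/d³
   = 2 × (6.674 × 10⁻¹¹) × (1.989 × 10³¹) × (883.2) / (1.274 × 10⁷)³
   = 1.134 × 10³ m/s²

1.134 × 10³ m/s²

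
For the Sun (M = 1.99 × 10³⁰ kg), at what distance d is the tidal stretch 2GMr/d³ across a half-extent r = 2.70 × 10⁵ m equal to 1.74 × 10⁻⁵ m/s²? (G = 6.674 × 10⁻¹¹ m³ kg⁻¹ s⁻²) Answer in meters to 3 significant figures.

2GMr/d³ = a_tidal  ⇒  d = (2GMr / a_tidal)^(1/3)
d = (2 × 6.674×10⁻¹¹ × (1.99 × 10³⁰) × (2.70 × 10⁵) / (1.74 × 10⁻⁵))^(1/3)
  = 1.60 × 10¹⁰ m

1.60 × 10¹⁰ m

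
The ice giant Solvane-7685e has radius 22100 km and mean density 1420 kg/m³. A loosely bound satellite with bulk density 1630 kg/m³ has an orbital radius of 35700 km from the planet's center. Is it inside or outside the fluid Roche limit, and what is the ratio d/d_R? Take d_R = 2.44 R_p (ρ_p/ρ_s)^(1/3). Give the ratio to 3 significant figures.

inside; d/d_R ≈ 0.693

d_R = 2.44 × (22100 km) × (1420/1630)^(1/3) = 51500 km
d/d_R = (35700) / (51500) = 0.693
Since d/d_R < 1, the body is inside the Roche limit.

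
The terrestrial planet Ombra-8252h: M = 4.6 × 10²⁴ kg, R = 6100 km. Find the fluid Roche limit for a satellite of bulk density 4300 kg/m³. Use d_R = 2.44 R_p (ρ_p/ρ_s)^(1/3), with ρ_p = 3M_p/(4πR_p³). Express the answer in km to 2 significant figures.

ρ_p = 3M_p/(4πR_p³) = 3 × (4.6 × 10²⁴) / (4π × (6.1 × 10⁶ m)³) = 4800 kg/m³
d_R = 2.44 × 6100 km × (4800/4300)^(1/3)
    = 15000 km

15000 km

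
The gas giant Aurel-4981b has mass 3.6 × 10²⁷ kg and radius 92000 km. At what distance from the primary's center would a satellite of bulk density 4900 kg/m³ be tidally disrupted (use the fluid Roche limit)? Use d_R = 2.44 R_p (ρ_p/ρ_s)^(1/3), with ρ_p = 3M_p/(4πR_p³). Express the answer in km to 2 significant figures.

1.4 × 10⁵ km

ρ_p = 3M_p/(4πR_p³) = 3 × (3.6 × 10²⁷) / (4π × (9.2 × 10⁷ m)³) = 1100 kg/m³
d_R = 2.44 × 92000 km × (1100/4900)^(1/3)
    = 1.4 × 10⁵ km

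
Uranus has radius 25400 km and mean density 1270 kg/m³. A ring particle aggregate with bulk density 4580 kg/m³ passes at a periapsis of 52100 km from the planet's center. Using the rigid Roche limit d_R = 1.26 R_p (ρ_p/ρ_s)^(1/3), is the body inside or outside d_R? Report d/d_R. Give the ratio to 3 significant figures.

d_R = 1.26 × (25400 km) × (1270/4580)^(1/3) = 20870 km
d/d_R = (52100) / (20870) = 2.50
Since d/d_R > 1, the body is outside the Roche limit.

outside; d/d_R ≈ 2.50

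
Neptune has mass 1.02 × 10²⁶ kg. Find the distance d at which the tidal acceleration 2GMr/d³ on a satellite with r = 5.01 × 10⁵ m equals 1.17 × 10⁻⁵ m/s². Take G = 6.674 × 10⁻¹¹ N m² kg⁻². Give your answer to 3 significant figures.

8.35 × 10⁸ m

2GMr/d³ = a_tidal  ⇒  d = (2GMr / a_tidal)^(1/3)
d = (2 × 6.674×10⁻¹¹ × (1.02 × 10²⁶) × (5.01 × 10⁵) / (1.17 × 10⁻⁵))^(1/3)
  = 8.35 × 10⁸ m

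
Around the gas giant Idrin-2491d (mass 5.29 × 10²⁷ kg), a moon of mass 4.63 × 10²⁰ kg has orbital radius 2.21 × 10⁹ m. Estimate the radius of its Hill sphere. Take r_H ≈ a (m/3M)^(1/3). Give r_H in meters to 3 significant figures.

6.80 × 10⁶ m

r_H ≈ a (m/3M)^(1/3)
    = (2.21 × 10⁹) × (4.63 × 10²⁰ / (3 × 5.29 × 10²⁷))^(1/3)
    = 6.80 × 10⁶ m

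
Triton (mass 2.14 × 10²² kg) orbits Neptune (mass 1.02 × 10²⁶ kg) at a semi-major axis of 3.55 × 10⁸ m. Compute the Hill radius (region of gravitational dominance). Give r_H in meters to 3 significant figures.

1.46 × 10⁷ m

r_H ≈ a (m/3M)^(1/3)
    = (3.55 × 10⁸) × (2.14 × 10²² / (3 × 1.02 × 10²⁶))^(1/3)
    = 1.46 × 10⁷ m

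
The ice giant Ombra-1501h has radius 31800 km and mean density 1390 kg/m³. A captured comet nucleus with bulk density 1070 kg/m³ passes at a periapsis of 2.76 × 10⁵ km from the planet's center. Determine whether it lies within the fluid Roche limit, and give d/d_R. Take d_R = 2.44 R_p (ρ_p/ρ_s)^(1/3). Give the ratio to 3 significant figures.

outside; d/d_R ≈ 3.26

d_R = 2.44 × (31800 km) × (1390/1070)^(1/3) = 84660 km
d/d_R = (2.76 × 10⁵) / (84660) = 3.26
Since d/d_R > 1, the body is outside the Roche limit.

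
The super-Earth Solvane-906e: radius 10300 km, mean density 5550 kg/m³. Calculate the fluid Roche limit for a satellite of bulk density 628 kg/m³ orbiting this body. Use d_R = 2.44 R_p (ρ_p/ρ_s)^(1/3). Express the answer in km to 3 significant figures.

52000 km

d_R = 2.44 × 10300 km × (5550/628)^(1/3)
    = 52000 km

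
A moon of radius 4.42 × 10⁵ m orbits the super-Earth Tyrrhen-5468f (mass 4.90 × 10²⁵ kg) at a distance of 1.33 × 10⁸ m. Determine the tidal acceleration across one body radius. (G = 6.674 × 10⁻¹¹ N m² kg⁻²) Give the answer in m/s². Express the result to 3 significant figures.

1.23 × 10⁻³ m/s²

The tidal stretch is the gradient of GM/d² times the body's extent r, hence the 1/d³ dependence.
Δg = 2GMr/d³
   = 2 × (6.674 × 10⁻¹¹) × (4.90 × 10²⁵) × (4.42 × 10⁵) / (1.33 × 10⁸)³
   = 1.23 × 10⁻³ m/s²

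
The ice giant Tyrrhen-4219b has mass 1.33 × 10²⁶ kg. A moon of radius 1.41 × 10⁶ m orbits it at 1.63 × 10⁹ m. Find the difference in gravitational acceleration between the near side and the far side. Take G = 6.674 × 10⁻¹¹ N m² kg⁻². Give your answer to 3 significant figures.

1.16 × 10⁻⁵ m/s²

Δa = 4GMr/d³
   = 4 × (6.674 × 10⁻¹¹) × (1.33 × 10²⁶) × (1.41 × 10⁶) / (1.63 × 10⁹)³
   = 1.16 × 10⁻⁵ m/s²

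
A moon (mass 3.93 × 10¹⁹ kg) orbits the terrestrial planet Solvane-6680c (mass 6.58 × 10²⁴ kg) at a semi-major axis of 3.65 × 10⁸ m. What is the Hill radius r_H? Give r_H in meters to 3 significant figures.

4.59 × 10⁶ m

r_H ≈ a (m/3M)^(1/3)
    = (3.65 × 10⁸) × (3.93 × 10¹⁹ / (3 × 6.58 × 10²⁴))^(1/3)
    = 4.59 × 10⁶ m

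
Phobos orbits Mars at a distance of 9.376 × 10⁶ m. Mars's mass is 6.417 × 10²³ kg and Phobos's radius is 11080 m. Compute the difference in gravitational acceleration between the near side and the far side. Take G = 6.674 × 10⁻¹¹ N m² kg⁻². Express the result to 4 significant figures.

Differencing GM/(d−r)² and GM/(d+r)² to first order in r/d gives 4GMr/d³.
a_tidal = 4GMr/d³
        = 4 × (6.674 × 10⁻¹¹) × (6.417 × 10²³) × (11080) / (9.376 × 10⁶)³
        = 2.303 × 10⁻³ m/s²

2.303 × 10⁻³ m/s²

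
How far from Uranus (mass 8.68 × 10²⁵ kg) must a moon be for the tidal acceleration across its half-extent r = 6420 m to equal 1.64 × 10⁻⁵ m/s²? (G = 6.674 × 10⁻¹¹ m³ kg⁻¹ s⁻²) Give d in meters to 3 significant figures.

1.66 × 10⁸ m

2GMr/d³ = a_tidal  ⇒  d = (2GMr / a_tidal)^(1/3)
d = (2 × 6.674×10⁻¹¹ × (8.68 × 10²⁵) × (6420) / (1.64 × 10⁻⁵))^(1/3)
  = 1.66 × 10⁸ m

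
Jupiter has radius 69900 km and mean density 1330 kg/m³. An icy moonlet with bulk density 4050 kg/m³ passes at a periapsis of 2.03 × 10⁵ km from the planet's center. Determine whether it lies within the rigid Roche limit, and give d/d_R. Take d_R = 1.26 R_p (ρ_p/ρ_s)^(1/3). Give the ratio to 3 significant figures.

d_R = 1.26 × (69900 km) × (1330/4050)^(1/3) = 60760 km
d/d_R = (2.03 × 10⁵) / (60760) = 3.34
Since d/d_R > 1, the body is outside the Roche limit.

outside; d/d_R ≈ 3.34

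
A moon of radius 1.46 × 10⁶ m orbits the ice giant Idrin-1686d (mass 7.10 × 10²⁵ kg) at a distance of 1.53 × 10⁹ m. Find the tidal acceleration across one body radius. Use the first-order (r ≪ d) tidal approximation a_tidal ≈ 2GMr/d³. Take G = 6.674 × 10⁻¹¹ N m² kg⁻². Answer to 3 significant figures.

3.86 × 10⁻⁶ m/s²

a_tidal = 2GMr/d³
        = 2 × (6.674 × 10⁻¹¹) × (7.10 × 10²⁵) × (1.46 × 10⁶) / (1.53 × 10⁹)³
        = 3.86 × 10⁻⁶ m/s²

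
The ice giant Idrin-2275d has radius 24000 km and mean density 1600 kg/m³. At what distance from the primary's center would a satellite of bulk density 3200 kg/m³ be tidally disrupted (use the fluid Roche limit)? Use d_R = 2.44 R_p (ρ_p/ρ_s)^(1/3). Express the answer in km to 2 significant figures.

d_R = 2.44 × 24000 km × (1600/3200)^(1/3)
    = 46000 km

46000 km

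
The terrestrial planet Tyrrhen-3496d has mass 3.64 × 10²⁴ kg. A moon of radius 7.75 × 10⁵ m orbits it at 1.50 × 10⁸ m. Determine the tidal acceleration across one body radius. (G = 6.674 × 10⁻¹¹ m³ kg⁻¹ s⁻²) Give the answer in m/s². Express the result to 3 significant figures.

1.12 × 10⁻⁴ m/s²

a_tidal = 2GMr/d³
        = 2 × (6.674 × 10⁻¹¹) × (3.64 × 10²⁴) × (7.75 × 10⁵) / (1.50 × 10⁸)³
        = 1.12 × 10⁻⁴ m/s²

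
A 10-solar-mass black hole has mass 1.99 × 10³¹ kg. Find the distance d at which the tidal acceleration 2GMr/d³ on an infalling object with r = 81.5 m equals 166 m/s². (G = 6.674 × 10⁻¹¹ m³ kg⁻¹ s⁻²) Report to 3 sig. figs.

1.09 × 10⁷ m

2GMr/d³ = a_tidal  ⇒  d = (2GMr / a_tidal)^(1/3)
d = (2 × 6.674×10⁻¹¹ × (1.99 × 10³¹) × (81.5) / (166))^(1/3)
  = 1.09 × 10⁷ m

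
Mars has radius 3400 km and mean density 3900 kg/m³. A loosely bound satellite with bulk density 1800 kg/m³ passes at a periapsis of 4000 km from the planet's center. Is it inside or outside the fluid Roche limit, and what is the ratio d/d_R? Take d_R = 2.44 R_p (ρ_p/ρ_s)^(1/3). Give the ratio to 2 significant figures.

d_R = 2.44 × (3400 km) × (3900/1800)^(1/3) = 10730 km
d/d_R = (4000) / (10730) = 0.37
Since d/d_R < 1, the body is inside the Roche limit.

inside; d/d_R ≈ 0.37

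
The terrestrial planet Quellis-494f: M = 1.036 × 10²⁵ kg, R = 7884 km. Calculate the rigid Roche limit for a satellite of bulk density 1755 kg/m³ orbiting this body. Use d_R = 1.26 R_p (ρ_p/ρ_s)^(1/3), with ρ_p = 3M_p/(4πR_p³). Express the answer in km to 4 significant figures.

14130 km

ρ_p = 3M_p/(4πR_p³) = 3 × (1.036 × 10²⁵) / (4π × (7.884 × 10⁶ m)³) = 5047 kg/m³
d_R = 1.26 × 7884 km × (5047/1755)^(1/3)
    = 14130 km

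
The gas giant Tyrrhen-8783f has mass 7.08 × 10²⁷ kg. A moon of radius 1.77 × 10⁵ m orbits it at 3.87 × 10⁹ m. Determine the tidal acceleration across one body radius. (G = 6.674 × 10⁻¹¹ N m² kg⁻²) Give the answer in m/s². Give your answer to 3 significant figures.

a_tidal = 2GMr/d³
        = 2 × (6.674 × 10⁻¹¹) × (7.08 × 10²⁷) × (1.77 × 10⁵) / (3.87 × 10⁹)³
        = 2.89 × 10⁻⁶ m/s²

2.89 × 10⁻⁶ m/s²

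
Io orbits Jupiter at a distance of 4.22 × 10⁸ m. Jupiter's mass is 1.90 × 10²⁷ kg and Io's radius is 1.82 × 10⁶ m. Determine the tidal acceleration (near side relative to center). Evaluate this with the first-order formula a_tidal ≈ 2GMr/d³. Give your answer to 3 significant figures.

The tidal stretch is the gradient of GM/d² times the body's extent r, hence the 1/d³ dependence.
Δa = 2GMr/d³
   = 2 × (6.674 × 10⁻¹¹) × (1.90 × 10²⁷) × (1.82 × 10⁶) / (4.22 × 10⁸)³
   = 6.14 × 10⁻³ m/s²

6.14 × 10⁻³ m/s²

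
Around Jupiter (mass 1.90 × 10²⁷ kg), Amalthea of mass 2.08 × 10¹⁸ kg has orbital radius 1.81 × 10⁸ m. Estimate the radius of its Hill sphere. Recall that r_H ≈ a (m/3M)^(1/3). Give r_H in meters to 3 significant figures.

1.29 × 10⁵ m

r_H ≈ a (m/3M)^(1/3)
    = (1.81 × 10⁸) × (2.08 × 10¹⁸ / (3 × 1.90 × 10²⁷))^(1/3)
    = 1.29 × 10⁵ m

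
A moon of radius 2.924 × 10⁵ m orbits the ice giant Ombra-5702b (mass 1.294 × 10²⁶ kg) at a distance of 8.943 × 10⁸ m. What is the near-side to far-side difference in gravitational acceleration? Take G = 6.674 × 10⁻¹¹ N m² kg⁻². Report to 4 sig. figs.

1.412 × 10⁻⁵ m/s²

Δg = 4GMr/d³
   = 4 × (6.674 × 10⁻¹¹) × (1.294 × 10²⁶) × (2.924 × 10⁵) / (8.943 × 10⁸)³
   = 1.412 × 10⁻⁵ m/s²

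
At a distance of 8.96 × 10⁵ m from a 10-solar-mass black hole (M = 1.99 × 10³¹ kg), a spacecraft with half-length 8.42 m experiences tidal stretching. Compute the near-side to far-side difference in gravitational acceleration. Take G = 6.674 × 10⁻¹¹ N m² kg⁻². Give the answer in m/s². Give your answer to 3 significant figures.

6.22 × 10⁴ m/s²

Δa = 4GMr/d³
   = 4 × (6.674 × 10⁻¹¹) × (1.99 × 10³¹) × (8.42) / (8.96 × 10⁵)³
   = 6.22 × 10⁴ m/s²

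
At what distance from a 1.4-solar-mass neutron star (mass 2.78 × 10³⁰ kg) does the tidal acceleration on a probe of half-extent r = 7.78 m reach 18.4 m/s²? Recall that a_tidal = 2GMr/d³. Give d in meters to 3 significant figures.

2GMr/d³ = a_tidal  ⇒  d = (2GMr / a_tidal)^(1/3)
d = (2 × 6.674×10⁻¹¹ × (2.78 × 10³⁰) × (7.78) / (18.4))^(1/3)
  = 5.39 × 10⁶ m

5.39 × 10⁶ m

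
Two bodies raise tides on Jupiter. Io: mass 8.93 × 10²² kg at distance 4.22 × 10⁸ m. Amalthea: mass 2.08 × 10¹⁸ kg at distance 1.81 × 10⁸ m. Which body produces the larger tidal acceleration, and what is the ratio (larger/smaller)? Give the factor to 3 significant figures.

Io, by a factor of ≈ 3390

Compare M/d³ for the two perturbers:
Io: (8.93 × 10²²) / (4.22 × 10⁸)³ = 1.188 × 10⁻³
Amalthea: (2.08 × 10¹⁸) / (1.81 × 10⁸)³ = 3.508 × 10⁻⁷
Ratio (larger/smaller) = 3390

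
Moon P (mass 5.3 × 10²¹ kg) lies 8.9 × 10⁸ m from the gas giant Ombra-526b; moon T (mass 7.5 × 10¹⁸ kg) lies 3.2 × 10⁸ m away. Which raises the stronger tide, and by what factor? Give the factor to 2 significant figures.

Moon P, by a factor of ≈ 33

Tidal acceleration ∝ M/d³, so compare M/d³ for each.
Moon P: (5.3 × 10²¹) / (8.9 × 10⁸)³ = 7.518 × 10⁻⁶
Moon T: (7.5 × 10¹⁸) / (3.2 × 10⁸)³ = 2.289 × 10⁻⁷
Ratio (larger/smaller) = 33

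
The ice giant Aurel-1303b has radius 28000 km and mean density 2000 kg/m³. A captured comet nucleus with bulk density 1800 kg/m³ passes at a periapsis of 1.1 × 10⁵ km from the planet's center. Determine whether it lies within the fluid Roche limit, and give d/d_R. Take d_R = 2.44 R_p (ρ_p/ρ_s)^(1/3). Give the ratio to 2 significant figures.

d_R = 2.44 × (28000 km) × (2000/1800)^(1/3) = 70760 km
d/d_R = (1.1 × 10⁵) / (70760) = 1.6
Since d/d_R > 1, the body is outside the Roche limit.

outside; d/d_R ≈ 1.6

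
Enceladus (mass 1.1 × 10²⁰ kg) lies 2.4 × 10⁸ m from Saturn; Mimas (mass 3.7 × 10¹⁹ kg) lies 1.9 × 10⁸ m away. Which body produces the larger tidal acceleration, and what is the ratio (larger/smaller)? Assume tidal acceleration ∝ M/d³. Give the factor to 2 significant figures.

Enceladus, by a factor of ≈ 1.5

Tidal stretch scales as M/d³; compute that for each body.
Enceladus: (1.1 × 10²⁰) / (2.4 × 10⁸)³ = 7.957 × 10⁻⁶
Mimas: (3.7 × 10¹⁹) / (1.9 × 10⁸)³ = 5.394 × 10⁻⁶
Ratio (larger/smaller) = 1.5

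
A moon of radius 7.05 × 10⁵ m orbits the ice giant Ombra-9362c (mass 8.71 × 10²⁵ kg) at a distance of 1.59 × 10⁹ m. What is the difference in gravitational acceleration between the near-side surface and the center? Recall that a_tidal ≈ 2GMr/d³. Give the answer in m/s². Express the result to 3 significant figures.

2.04 × 10⁻⁶ m/s²

a_tidal = 2GMr/d³
        = 2 × (6.674 × 10⁻¹¹) × (8.71 × 10²⁵) × (7.05 × 10⁵) / (1.59 × 10⁹)³
        = 2.04 × 10⁻⁶ m/s²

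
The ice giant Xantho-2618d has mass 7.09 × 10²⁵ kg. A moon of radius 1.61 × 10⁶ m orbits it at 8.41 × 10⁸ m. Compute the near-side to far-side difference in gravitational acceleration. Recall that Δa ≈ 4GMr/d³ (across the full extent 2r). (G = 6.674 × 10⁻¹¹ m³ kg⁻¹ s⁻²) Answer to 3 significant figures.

The field gradient is 2GM/d³; across the full diameter 2r the difference is 4GMr/d³.
Δa = 4GMr/d³
   = 4 × (6.674 × 10⁻¹¹) × (7.09 × 10²⁵) × (1.61 × 10⁶) / (8.41 × 10⁸)³
   = 5.12 × 10⁻⁵ m/s²

5.12 × 10⁻⁵ m/s²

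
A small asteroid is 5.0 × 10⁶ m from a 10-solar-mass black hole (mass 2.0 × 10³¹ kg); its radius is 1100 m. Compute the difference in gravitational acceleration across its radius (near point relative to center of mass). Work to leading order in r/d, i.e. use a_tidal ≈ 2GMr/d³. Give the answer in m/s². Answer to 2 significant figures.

2.3 × 10⁴ m/s²

Δg = 2GMr/d³
   = 2 × (6.674 × 10⁻¹¹) × (2.0 × 10³¹) × (1100) / (5.0 × 10⁶)³
   = 2.3 × 10⁴ m/s²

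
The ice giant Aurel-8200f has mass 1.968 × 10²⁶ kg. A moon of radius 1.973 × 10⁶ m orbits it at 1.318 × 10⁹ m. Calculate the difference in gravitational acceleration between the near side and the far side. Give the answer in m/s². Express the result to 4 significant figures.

Δa = 4GMr/d³
   = 4 × (6.674 × 10⁻¹¹) × (1.968 × 10²⁶) × (1.973 × 10⁶) / (1.318 × 10⁹)³
   = 4.527 × 10⁻⁵ m/s²

4.527 × 10⁻⁵ m/s²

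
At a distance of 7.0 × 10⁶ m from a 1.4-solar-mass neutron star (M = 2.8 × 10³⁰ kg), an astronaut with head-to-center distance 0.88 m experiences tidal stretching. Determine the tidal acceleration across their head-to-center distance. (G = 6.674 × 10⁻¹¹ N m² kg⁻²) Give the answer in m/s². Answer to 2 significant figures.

9.6 × 10⁻¹ m/s²

a_tidal = 2GMr/d³
        = 2 × (6.674 × 10⁻¹¹) × (2.8 × 10³⁰) × (0.88) / (7.0 × 10⁶)³
        = 9.6 × 10⁻¹ m/s²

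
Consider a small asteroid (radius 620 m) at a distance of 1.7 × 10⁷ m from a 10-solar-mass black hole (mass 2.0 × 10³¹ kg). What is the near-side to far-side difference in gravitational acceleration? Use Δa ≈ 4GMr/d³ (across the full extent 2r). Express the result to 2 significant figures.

Differencing GM/(d−r)² and GM/(d+r)² to first order in r/d gives 4GMr/d³.
Δg = 4GMr/d³
   = 4 × (6.674 × 10⁻¹¹) × (2.0 × 10³¹) × (620) / (1.7 × 10⁷)³
   = 6.7 × 10² m/s²

6.7 × 10² m/s²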